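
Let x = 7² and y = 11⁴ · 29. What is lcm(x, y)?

max exponent per prime: 7² · 11⁴ · 29 = 20804861

20804861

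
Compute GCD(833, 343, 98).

gcd(833, 343): 833 = 2·343 + 147; 343 = 2·147 + 49; 147 = 3·49 + 0 → 49
gcd(49, 98): 98 = 2·49 + 0 → 49

49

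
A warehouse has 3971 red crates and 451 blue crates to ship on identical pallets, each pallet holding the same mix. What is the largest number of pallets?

Euclid: 3971 = 8·451 + 363; 451 = 1·363 + 88; 363 = 4·88 + 11; 88 = 8·11 + 0. Last nonzero remainder: 11.

11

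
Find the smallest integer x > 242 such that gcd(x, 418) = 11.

253

gcd(x, 418) = 11 forces 11 | x; write x = 11s. Then gcd(11s, 11·38) = 11·gcd(s, 38), so need gcd(s, 38) = 1.
11s > 242 gives s ≥ 23. The least s ≥ 23 coprime to 38 is 23, so x = 11·23 = 253.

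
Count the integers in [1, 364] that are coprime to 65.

269

65 = 5·13. Inclusion–exclusion on these primes:
364 − ⌊364/5⌋ − ⌊364/13⌋ + ⌊364/65⌋ = 269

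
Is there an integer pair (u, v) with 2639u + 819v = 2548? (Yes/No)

Yes

gcd(2639, 819): 2639 = 3·819 + 182; 819 = 4·182 + 91; 182 = 2·91 + 0 → 91
91 divides 2548, so a solution exists.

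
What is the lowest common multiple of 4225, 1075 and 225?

1635075

4225 = 5² · 13²; 1075 = 5² · 43; 225 = 3² · 5²
lcm takes max exponent of each prime: 3² · 5² · 13² · 43 = 1635075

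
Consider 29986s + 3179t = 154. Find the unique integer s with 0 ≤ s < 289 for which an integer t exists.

229

Euclid: 29986 = 9·3179 + 1375; 3179 = 2·1375 + 429; 1375 = 3·429 + 88; 429 = 4·88 + 77; 88 = 1·77 + 11; 77 = 7·11 + 0 → gcd = 11; 154 = 11·14.
Back-substitution yields 29986·(37) + 3179·(-349) = 11, so one solution is s = 37·14 = 518, t = -349·14 = -4886.
Solutions in s differ by 3179/11 = 289; the one in [0, 289) is 518 mod 289 = 229.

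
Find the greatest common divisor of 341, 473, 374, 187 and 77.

11

gcd(341, 473): 473 = 1·341 + 132; 341 = 2·132 + 77; 132 = 1·77 + 55; 77 = 1·55 + 22; 55 = 2·22 + 11; 22 = 2·11 + 0 → 11
gcd(11, 374): 374 = 34·11 + 0 → 11
gcd(11, 187): 187 = 17·11 + 0 → 11
gcd(11, 77): 77 = 7·11 + 0 → 11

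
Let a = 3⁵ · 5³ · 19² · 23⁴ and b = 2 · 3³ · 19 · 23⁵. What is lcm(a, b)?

max exponent per prime: 2 · 3⁵ · 5³ · 19² · 23⁵ = 141153829247250

141153829247250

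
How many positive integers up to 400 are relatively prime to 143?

336

Prime factors of 143: 11, 13. Count integers ≤ 400 divisible by none of them.
By inclusion–exclusion: 400 − ⌊400/11⌋ − ⌊400/13⌋ + ⌊400/143⌋ = 336.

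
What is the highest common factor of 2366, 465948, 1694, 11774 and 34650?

14

2366 = 2 · 7 · 13²; 465948 = 2² · 3² · 7 · 43²; 1694 = 2 · 7 · 11²; 11774 = 2 · 7 · 29²; 34650 = 2 · 3² · 5² · 7 · 11
gcd takes min exponent of each prime: 2 · 7 = 14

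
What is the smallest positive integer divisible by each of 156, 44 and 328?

156 = 2² · 3 · 13; 44 = 2² · 11; 328 = 2³ · 41
lcm takes max exponent of each prime: 2³ · 3 · 11 · 13 · 41 = 140712

140712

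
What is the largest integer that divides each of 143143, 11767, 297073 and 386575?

gcd(143143, 11767): 143143 = 12·11767 + 1939; 11767 = 6·1939 + 133; 1939 = 14·133 + 77; 133 = 1·77 + 56; 77 = 1·56 + 21; 56 = 2·21 + 14; 21 = 1·14 + 7; 14 = 2·7 + 0 → 7
gcd(7, 297073): 297073 = 42439·7 + 0 → 7
gcd(7, 386575): 386575 = 55225·7 + 0 → 7

7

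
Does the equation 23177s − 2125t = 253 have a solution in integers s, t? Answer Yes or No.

Yes

gcd(23177, 2125): 23177 = 10·2125 + 1927; 2125 = 1·1927 + 198; 1927 = 9·198 + 145; 198 = 1·145 + 53; 145 = 2·53 + 39; 53 = 1·39 + 14; 39 = 2·14 + 11; 14 = 1·11 + 3; 11 = 3·3 + 2; 3 = 1·2 + 1; 2 = 2·1 + 0 → 1
1 divides 253, so a solution exists.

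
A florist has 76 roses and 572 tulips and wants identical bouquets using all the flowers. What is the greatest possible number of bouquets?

Euclid: 572 = 7·76 + 40; 76 = 1·40 + 36; 40 = 1·36 + 4; 36 = 9·4 + 0. Last nonzero remainder: 4.

4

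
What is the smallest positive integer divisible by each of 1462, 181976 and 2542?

lcm(1462, 181976) = 1462·181976/gcd = 266048912/86 = 3093592
lcm(3093592, 2542) = 3093592·2542/gcd = 7863910864/2 = 3931955432

3931955432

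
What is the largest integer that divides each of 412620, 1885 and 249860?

65

412620 = 2² · 3 · 5 · 13 · 23²; 1885 = 5 · 13 · 29; 249860 = 2² · 5 · 13 · 31²
gcd takes min exponent of each prime: 5 · 13 = 65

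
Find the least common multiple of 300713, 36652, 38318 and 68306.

12477183796

lcm(300713, 36652) = 300713·36652/gcd = 11021732876/833 = 13231372
lcm(13231372, 38318) = 13231372·38318/gcd = 506999712296/1666 = 304321556
lcm(304321556, 68306) = 304321556·68306/gcd = 20786988204136/1666 = 12477183796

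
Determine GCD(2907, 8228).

2907 = 3² · 17 · 19
8228 = 2² · 11² · 17
Common: 17 = 17

17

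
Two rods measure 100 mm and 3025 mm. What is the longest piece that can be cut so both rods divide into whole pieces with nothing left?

25

100 = 2² · 5²
3025 = 5² · 11²
Common: 5² = 25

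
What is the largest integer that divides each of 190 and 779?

190 = 2 · 5 · 19
779 = 19 · 41
Common: 19 = 19

19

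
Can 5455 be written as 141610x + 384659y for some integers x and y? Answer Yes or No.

No

By Bézout, 141610x + 384659y = 5455 has integer solutions iff gcd(141610, 384659) | 5455.
Euclid: 384659 = 2·141610 + 101439; 141610 = 1·101439 + 40171; 101439 = 2·40171 + 21097; 40171 = 1·21097 + 19074; 21097 = 1·19074 + 2023; 19074 = 9·2023 + 867; 2023 = 2·867 + 289; 867 = 3·289 + 0. gcd = 289; 5455 mod 289 = 253. No.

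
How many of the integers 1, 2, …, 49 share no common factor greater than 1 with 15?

27

15 = 3·5. Inclusion–exclusion on these primes:
49 − ⌊49/3⌋ − ⌊49/5⌋ + ⌊49/15⌋ = 27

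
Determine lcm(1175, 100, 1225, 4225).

38920700

lcm(1175, 100) = 1175·100/gcd = 117500/25 = 4700
lcm(4700, 1225) = 4700·1225/gcd = 5757500/25 = 230300
lcm(230300, 4225) = 230300·4225/gcd = 973017500/25 = 38920700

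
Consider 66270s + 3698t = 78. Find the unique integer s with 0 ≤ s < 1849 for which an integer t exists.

1811

Reduce mod 3698: 66270s ≡ 78 (mod 3698). With g = gcd(66270, 3698) = 2 dividing 78, divide through: 33135s ≡ 39 (mod 1849).
Since gcd(33135, 1849) = 1, s ≡ 39·(33135)⁻¹ ≡ 1811 (mod 1849). Smallest non-negative: 1811.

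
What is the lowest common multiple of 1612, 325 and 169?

523900

lcm(1612, 325) = 1612·325/gcd = 523900/13 = 40300
lcm(40300, 169) = 40300·169/gcd = 6810700/13 = 523900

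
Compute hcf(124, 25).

124 = 2² · 31
25 = 5²
Common: 1 = 1

1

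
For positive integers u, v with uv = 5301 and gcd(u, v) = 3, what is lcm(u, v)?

Since gcd(u,v)·lcm(u,v) = uv, lcm = 5301/3 = 1767.

1767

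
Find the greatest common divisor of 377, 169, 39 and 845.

gcd(377, 169): 377 = 2·169 + 39; 169 = 4·39 + 13; 39 = 3·13 + 0 → 13
gcd(13, 39): 39 = 3·13 + 0 → 13
gcd(13, 845): 845 = 65·13 + 0 → 13

13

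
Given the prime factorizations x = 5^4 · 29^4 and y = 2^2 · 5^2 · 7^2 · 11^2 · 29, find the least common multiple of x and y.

10483672622500

max exponent per prime: 2^2 · 5^4 · 7^2 · 11^2 · 29^4 = 10483672622500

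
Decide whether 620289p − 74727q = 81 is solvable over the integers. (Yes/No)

Yes

By Bézout, 620289p − 74727q = 81 has integer solutions iff gcd(620289, 74727) | 81.
Euclid: 620289 = 8·74727 + 22473; 74727 = 3·22473 + 7308; 22473 = 3·7308 + 549; 7308 = 13·549 + 171; 549 = 3·171 + 36; 171 = 4·36 + 27; 36 = 1·27 + 9; 27 = 3·9 + 0. gcd = 9; 81 mod 9 = 0. Yes.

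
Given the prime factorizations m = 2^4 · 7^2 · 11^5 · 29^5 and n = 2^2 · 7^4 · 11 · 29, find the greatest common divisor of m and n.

62524

min exponent per shared prime: 2^2 · 7^2 · 11 · 29 = 62524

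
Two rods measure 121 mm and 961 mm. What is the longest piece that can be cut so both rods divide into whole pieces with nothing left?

1

Euclid: 961 = 7·121 + 114; 121 = 1·114 + 7; 114 = 16·7 + 2; 7 = 3·2 + 1; 2 = 2·1 + 0. Last nonzero remainder: 1.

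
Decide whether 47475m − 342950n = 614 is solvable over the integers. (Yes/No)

By Bézout, 47475m − 342950n = 614 has integer solutions iff gcd(47475, 342950) | 614.
Euclid: 342950 = 7·47475 + 10625; 47475 = 4·10625 + 4975; 10625 = 2·4975 + 675; 4975 = 7·675 + 250; 675 = 2·250 + 175; 250 = 1·175 + 75; 175 = 2·75 + 25; 75 = 3·25 + 0. gcd = 25; 614 mod 25 = 14. No.

No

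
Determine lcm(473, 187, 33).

473 = 11 · 43; 187 = 11 · 17; 33 = 3 · 11
lcm takes max exponent of each prime: 3 · 11 · 17 · 43 = 24123

24123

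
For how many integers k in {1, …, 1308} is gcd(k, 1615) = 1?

1615 = 5·17·19. Inclusion–exclusion on these primes:
1308 − ⌊1308/5⌋ − ⌊1308/17⌋ − ⌊1308/19⌋ + ⌊1308/85⌋ + ⌊1308/95⌋ + ⌊1308/323⌋ − ⌊1308/1615⌋ = 935

935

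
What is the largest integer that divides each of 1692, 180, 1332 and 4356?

36

gcd(1692, 180): 1692 = 9·180 + 72; 180 = 2·72 + 36; 72 = 2·36 + 0 → 36
gcd(36, 1332): 1332 = 37·36 + 0 → 36
gcd(36, 4356): 4356 = 121·36 + 0 → 36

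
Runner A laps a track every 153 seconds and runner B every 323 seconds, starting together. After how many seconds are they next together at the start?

2907

gcd first: 323 = 2·153 + 17; 153 = 9·17 + 0 → gcd = 17
lcm = 153·323/gcd = 49419/17 = 2907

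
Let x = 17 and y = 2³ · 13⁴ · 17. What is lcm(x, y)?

3884296

max exponent per prime: 2³ · 13⁴ · 17 = 3884296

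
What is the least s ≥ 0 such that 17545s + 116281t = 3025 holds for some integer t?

gcd(17545, 116281) = 121 (Euclid: 116281 = 6·17545 + 11011; 17545 = 1·11011 + 6534; 11011 = 1·6534 + 4477; 6534 = 1·4477 + 2057; 4477 = 2·2057 + 363; 2057 = 5·363 + 242; 363 = 1·242 + 121; 242 = 2·121 + 0), and 121 | 3025.
Extended Euclid: 17545·(-338) + 116281·(51) = 121. Scale by 25: s₀ = -8450.
General solution s = s₀ + 961k; reducing mod 961 gives s = 199 (and t = -30).

199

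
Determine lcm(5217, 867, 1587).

lcm(5217, 867) = 5217·867/gcd = 4523139/3 = 1507713
lcm(1507713, 1587) = 1507713·1587/gcd = 2392740531/3 = 797580177

797580177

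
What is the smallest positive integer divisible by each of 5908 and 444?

5908 = 2² · 7 · 211; 444 = 2² · 3 · 37
max exponents: 2² · 3 · 7 · 37 · 211 = 655788

655788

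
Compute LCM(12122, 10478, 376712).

385869492008

12122 = 2 · 11 · 19 · 29; 10478 = 2 · 13² · 31; 376712 = 2³ · 7² · 31²
lcm takes max exponent of each prime: 2³ · 7² · 11 · 13² · 19 · 29 · 31² = 385869492008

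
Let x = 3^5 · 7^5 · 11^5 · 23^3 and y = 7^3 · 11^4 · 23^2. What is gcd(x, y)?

min exponent per shared prime: 7^3 · 11^4 · 23^2 = 2656565527

2656565527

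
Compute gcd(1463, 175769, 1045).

gcd(1463, 175769): 175769 = 120·1463 + 209; 1463 = 7·209 + 0 → 209
gcd(209, 1045): 1045 = 5·209 + 0 → 209

209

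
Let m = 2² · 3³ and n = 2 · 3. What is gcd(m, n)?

6

min exponent per shared prime: 2 · 3 = 6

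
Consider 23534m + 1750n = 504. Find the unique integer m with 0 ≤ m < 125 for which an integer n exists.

81

Euclid: 23534 = 13·1750 + 784; 1750 = 2·784 + 182; 784 = 4·182 + 56; 182 = 3·56 + 14; 56 = 4·14 + 0 → gcd = 14; 504 = 14·36.
Back-substitution yields 23534·(-29) + 1750·(390) = 14, so one solution is m = -29·36 = -1044, n = 390·36 = 14040.
Solutions in m differ by 1750/14 = 125; the one in [0, 125) is -1044 mod 125 = 81.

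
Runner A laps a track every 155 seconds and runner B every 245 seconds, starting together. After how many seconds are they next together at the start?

155 = 5 · 31; 245 = 5 · 7²
max exponents: 5 · 7² · 31 = 7595

7595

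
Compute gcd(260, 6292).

260 = 2² · 5 · 13
6292 = 2² · 11² · 13
Common: 2² · 13 = 52

52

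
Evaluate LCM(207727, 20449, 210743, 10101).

10917196971681

207727 = 13 · 19 · 29²; 20449 = 11² · 13²; 210743 = 13² · 29 · 43; 10101 = 3 · 7 · 13 · 37
lcm takes max exponent of each prime: 3 · 7 · 11² · 13² · 19 · 29² · 37 · 43 = 10917196971681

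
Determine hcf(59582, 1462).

2

Euclid: 59582 = 40·1462 + 1102; 1462 = 1·1102 + 360; 1102 = 3·360 + 22; 360 = 16·22 + 8; 22 = 2·8 + 6; 8 = 1·6 + 2; 6 = 3·2 + 0. Last nonzero remainder: 2.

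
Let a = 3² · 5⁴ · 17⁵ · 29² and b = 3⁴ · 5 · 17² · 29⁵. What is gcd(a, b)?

10937205

min exponent per shared prime: 3² · 5 · 17² · 29² = 10937205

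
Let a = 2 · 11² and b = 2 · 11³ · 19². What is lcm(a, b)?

max exponent per prime: 2 · 11³ · 19² = 960982

960982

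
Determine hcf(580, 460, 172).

580 = 2² · 5 · 29; 460 = 2² · 5 · 23; 172 = 2² · 43
gcd takes min exponent of each prime: 2² = 4

4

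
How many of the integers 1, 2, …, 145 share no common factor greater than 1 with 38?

69

Prime factors of 38: 2, 19. Count integers ≤ 145 divisible by none of them.
By inclusion–exclusion: 145 − ⌊145/2⌋ − ⌊145/19⌋ + ⌊145/38⌋ = 69.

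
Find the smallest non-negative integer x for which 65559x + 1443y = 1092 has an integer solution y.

11

gcd(65559, 1443) = 39 (Euclid: 65559 = 45·1443 + 624; 1443 = 2·624 + 195; 624 = 3·195 + 39; 195 = 5·39 + 0), and 39 | 1092.
Extended Euclid: 65559·(7) + 1443·(-318) = 39. Scale by 28: x₀ = 196.
General solution x = x₀ + 37t; reducing mod 37 gives x = 11 (and y = -499).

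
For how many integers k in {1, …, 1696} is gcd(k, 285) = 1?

285 = 3·5·19. Inclusion–exclusion on these primes:
1696 − ⌊1696/3⌋ − ⌊1696/5⌋ − ⌊1696/19⌋ + ⌊1696/15⌋ + ⌊1696/57⌋ + ⌊1696/95⌋ − ⌊1696/285⌋ = 857

857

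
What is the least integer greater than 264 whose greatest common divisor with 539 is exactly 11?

275

Multiples of 11 above 264: 11·25, 11·26, … . Need the cofactor coprime to 539/11 = 49.
Checking s = 25, 26, … the first with gcd(s, 49) = 1 is s = 25, giving 275.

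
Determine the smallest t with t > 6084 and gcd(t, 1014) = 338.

6422

gcd(t, 1014) = 338 forces 338 | t; write t = 338s. Then gcd(338s, 338·3) = 338·gcd(s, 3), so need gcd(s, 3) = 1.
338s > 6084 gives s ≥ 19. The least s ≥ 19 coprime to 3 is 19, so t = 338·19 = 6422.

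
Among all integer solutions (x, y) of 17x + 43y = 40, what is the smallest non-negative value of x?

Euclid: 43 = 2·17 + 9; 17 = 1·9 + 8; 9 = 1·8 + 1; 8 = 8·1 + 0 → gcd = 1; 40 = 1·40.
Back-substitution yields 17·(-5) + 43·(2) = 1, so one solution is x = -5·40 = -200, y = 2·40 = 80.
Solutions in x differ by 43/1 = 43; the one in [0, 43) is -200 mod 43 = 15.

15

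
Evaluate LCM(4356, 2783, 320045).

lcm(4356, 2783) = 4356·2783/gcd = 12122748/121 = 100188
lcm(100188, 320045) = 100188·320045/gcd = 32064668460/2783 = 11521620

11521620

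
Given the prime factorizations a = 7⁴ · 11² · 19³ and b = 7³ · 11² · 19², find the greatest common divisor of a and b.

min exponent per shared prime: 7³ · 11² · 19² = 14982583

14982583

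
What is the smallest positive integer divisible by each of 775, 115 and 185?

775 = 5² · 31; 115 = 5 · 23; 185 = 5 · 37
lcm takes max exponent of each prime: 5² · 23 · 31 · 37 = 659525

659525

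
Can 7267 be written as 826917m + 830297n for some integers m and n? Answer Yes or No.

By Bézout, 826917m + 830297n = 7267 has integer solutions iff gcd(826917, 830297) | 7267.
Euclid: 830297 = 1·826917 + 3380; 826917 = 244·3380 + 2197; 3380 = 1·2197 + 1183; 2197 = 1·1183 + 1014; 1183 = 1·1014 + 169; 1014 = 6·169 + 0. gcd = 169; 7267 mod 169 = 0. Yes.

Yes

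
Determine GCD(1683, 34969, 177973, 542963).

1683 = 3² · 11 · 17; 34969 = 11² · 17²; 177973 = 17 · 19² · 29; 542963 = 17 · 19 · 41²
gcd takes min exponent of each prime: 17 = 17

17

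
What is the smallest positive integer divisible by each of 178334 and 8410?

749894470

178334 = 2 · 13 · 19³; 8410 = 2 · 5 · 29²
max exponents: 2 · 5 · 13 · 19³ · 29² = 749894470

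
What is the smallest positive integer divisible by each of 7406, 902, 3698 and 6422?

lcm(7406, 902) = 7406·902/gcd = 6680212/2 = 3340106
lcm(3340106, 3698) = 3340106·3698/gcd = 12351711988/2 = 6175855994
lcm(6175855994, 6422) = 6175855994·6422/gcd = 39661347193468/2 = 19830673596734

19830673596734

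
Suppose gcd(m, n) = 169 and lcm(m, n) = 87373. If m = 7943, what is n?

Using mn = gcd(m,n)·lcm(m,n) = 169·87373 = 14766037, we get n = 14766037/7943 = 1859.

1859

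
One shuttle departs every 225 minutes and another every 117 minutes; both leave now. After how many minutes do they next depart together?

2925

gcd first: 225 = 1·117 + 108; 117 = 1·108 + 9; 108 = 12·9 + 0 → gcd = 9
lcm = 225·117/gcd = 26325/9 = 2925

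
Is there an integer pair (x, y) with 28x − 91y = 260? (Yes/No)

No

By Bézout, 28x − 91y = 260 has integer solutions iff gcd(28, 91) | 260.
Euclid: 91 = 3·28 + 7; 28 = 4·7 + 0. gcd = 7; 260 mod 7 = 1. No.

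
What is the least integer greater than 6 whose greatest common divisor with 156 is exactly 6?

gcd(t, 156) = 6 forces 6 | t; write t = 6s. Then gcd(6s, 6·26) = 6·gcd(s, 26), so need gcd(s, 26) = 1.
6s > 6 gives s ≥ 2. The least s ≥ 2 coprime to 26 is 3, so t = 6·3 = 18.

18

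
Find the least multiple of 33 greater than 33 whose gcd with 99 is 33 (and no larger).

Multiples of 33 above 33: 33·2, 33·3, … . Need the cofactor coprime to 99/33 = 3.
Checking s = 2, 3, … the first with gcd(s, 3) = 1 is s = 2, giving 66.

66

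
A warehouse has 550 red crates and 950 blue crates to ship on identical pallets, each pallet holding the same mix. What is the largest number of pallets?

50

Euclid: 950 = 1·550 + 400; 550 = 1·400 + 150; 400 = 2·150 + 100; 150 = 1·100 + 50; 100 = 2·50 + 0. Last nonzero remainder: 50.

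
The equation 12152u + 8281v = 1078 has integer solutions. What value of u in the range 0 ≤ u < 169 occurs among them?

gcd(12152, 8281) = 49 (Euclid: 12152 = 1·8281 + 3871; 8281 = 2·3871 + 539; 3871 = 7·539 + 98; 539 = 5·98 + 49; 98 = 2·49 + 0), and 49 | 1078.
Extended Euclid: 12152·(-77) + 8281·(113) = 49. Scale by 22: u₀ = -1694.
General solution u = u₀ + 169t; reducing mod 169 gives u = 165 (and v = -242).

165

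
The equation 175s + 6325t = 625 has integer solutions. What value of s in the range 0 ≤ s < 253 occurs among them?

112

Reduce mod 6325: 175s ≡ 625 (mod 6325). With g = gcd(175, 6325) = 25 dividing 625, divide through: 7s ≡ 25 (mod 253).
Since gcd(7, 253) = 1, s ≡ 25·(7)⁻¹ ≡ 112 (mod 253). Smallest non-negative: 112.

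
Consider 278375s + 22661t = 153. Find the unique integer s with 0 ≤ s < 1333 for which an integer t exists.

918

Euclid: 278375 = 12·22661 + 6443; 22661 = 3·6443 + 3332; 6443 = 1·3332 + 3111; 3332 = 1·3111 + 221; 3111 = 14·221 + 17; 221 = 13·17 + 0 → gcd = 17; 153 = 17·9.
Back-substitution yields 278375·(102) + 22661·(-1253) = 17, so one solution is s = 102·9 = 918, t = -1253·9 = -11277.
Solutions in s differ by 22661/17 = 1333; the one in [0, 1333) is 918 mod 1333 = 918.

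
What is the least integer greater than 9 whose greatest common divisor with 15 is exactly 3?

12

Multiples of 3 above 9: 3·4, 3·5, … . Need the cofactor coprime to 15/3 = 5.
Checking s = 4, 5, … the first with gcd(s, 5) = 1 is s = 4, giving 12.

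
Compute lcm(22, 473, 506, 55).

22 = 2 · 11; 473 = 11 · 43; 506 = 2 · 11 · 23; 55 = 5 · 11
lcm takes max exponent of each prime: 2 · 5 · 11 · 23 · 43 = 108790

108790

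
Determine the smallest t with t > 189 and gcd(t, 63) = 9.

198

Multiples of 9 above 189: 9·22, 9·23, … . Need the cofactor coprime to 63/9 = 7.
Checking s = 22, 23, … the first with gcd(s, 7) = 1 is s = 22, giving 198.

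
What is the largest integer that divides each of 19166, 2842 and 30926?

14

19166 = 2 · 7 · 37²; 2842 = 2 · 7² · 29; 30926 = 2 · 7 · 47²
gcd takes min exponent of each prime: 2 · 7 = 14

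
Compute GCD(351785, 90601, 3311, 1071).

gcd(351785, 90601): 351785 = 3·90601 + 79982; 90601 = 1·79982 + 10619; 79982 = 7·10619 + 5649; 10619 = 1·5649 + 4970; 5649 = 1·4970 + 679; 4970 = 7·679 + 217; 679 = 3·217 + 28; 217 = 7·28 + 21; 28 = 1·21 + 7; 21 = 3·7 + 0 → 7
gcd(7, 3311): 3311 = 473·7 + 0 → 7
gcd(7, 1071): 1071 = 153·7 + 0 → 7

7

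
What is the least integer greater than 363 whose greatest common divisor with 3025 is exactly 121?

484

gcd(a, 3025) = 121 forces 121 | a; write a = 121s. Then gcd(121s, 121·25) = 121·gcd(s, 25), so need gcd(s, 25) = 1.
121s > 363 gives s ≥ 4. The least s ≥ 4 coprime to 25 is 4, so a = 121·4 = 484.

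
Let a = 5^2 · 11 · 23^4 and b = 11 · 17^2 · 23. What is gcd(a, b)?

253

min exponent per shared prime: 11 · 23 = 253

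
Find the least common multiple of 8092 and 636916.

8092 = 2² · 7 · 17²; 636916 = 2² · 7 · 23² · 43
max exponents: 2² · 7 · 17² · 23² · 43 = 184068724

184068724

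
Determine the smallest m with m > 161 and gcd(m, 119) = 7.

168

119 = 7·17. Any m with gcd(m, 119) = 7 is a multiple of 7, say 7s, with s coprime to 17.
Need s > 161/7, so s ≥ 24. First s ≥ 24 with gcd(s, 17) = 1 is s = 24. Thus m = 7·24 = 168.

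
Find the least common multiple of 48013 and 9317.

gcd first: 48013 = 5·9317 + 1428; 9317 = 6·1428 + 749; 1428 = 1·749 + 679; 749 = 1·679 + 70; 679 = 9·70 + 49; 70 = 1·49 + 21; 49 = 2·21 + 7; 21 = 3·7 + 0 → gcd = 7
lcm = 48013·9317/gcd = 447337121/7 = 63905303

63905303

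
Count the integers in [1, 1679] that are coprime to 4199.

1382

Prime factors of 4199: 13, 17, 19. Count integers ≤ 1679 divisible by none of them.
By inclusion–exclusion: 1679 − ⌊1679/13⌋ − ⌊1679/17⌋ − ⌊1679/19⌋ + ⌊1679/221⌋ + ⌊1679/247⌋ + ⌊1679/323⌋ − ⌊1679/4199⌋ = 1382.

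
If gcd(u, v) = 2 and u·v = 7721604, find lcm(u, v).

3860802

Since gcd(u,v)·lcm(u,v) = uv, lcm = 7721604/2 = 3860802.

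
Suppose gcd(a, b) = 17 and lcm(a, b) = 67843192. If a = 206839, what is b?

Using ab = gcd(a,b)·lcm(a,b) = 17·67843192 = 1153334264, we get b = 1153334264/206839 = 5576.

5576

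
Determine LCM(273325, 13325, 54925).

lcm(273325, 13325) = 273325·13325/gcd = 3642055625/325 = 11206325
lcm(11206325, 54925) = 11206325·54925/gcd = 615507400625/325 = 1893868925

1893868925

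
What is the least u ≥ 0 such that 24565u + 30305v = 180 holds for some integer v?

Reduce mod 30305: 24565u ≡ 180 (mod 30305). With g = gcd(24565, 30305) = 5 dividing 180, divide through: 4913u ≡ 36 (mod 6061).
Since gcd(4913, 6061) = 1, u ≡ 36·(4913)⁻¹ ≡ 2323 (mod 6061). Smallest non-negative: 2323.

2323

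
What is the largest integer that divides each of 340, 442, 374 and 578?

34

gcd(340, 442): 442 = 1·340 + 102; 340 = 3·102 + 34; 102 = 3·34 + 0 → 34
gcd(34, 374): 374 = 11·34 + 0 → 34
gcd(34, 578): 578 = 17·34 + 0 → 34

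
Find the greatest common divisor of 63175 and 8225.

Euclid: 63175 = 7·8225 + 5600; 8225 = 1·5600 + 2625; 5600 = 2·2625 + 350; 2625 = 7·350 + 175; 350 = 2·175 + 0. Last nonzero remainder: 175.

175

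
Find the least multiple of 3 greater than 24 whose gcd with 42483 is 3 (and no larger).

27

gcd(m, 42483) = 3 forces 3 | m; write m = 3s. Then gcd(3s, 3·14161) = 3·gcd(s, 14161), so need gcd(s, 14161) = 1.
3s > 24 gives s ≥ 9. The least s ≥ 9 coprime to 14161 is 9, so m = 3·9 = 27.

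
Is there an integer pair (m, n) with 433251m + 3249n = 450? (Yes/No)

By Bézout, 433251m + 3249n = 450 has integer solutions iff gcd(433251, 3249) | 450.
Euclid: 433251 = 133·3249 + 1134; 3249 = 2·1134 + 981; 1134 = 1·981 + 153; 981 = 6·153 + 63; 153 = 2·63 + 27; 63 = 2·27 + 9; 27 = 3·9 + 0. gcd = 9; 450 mod 9 = 0. Yes.

Yes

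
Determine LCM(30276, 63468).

30276 = 2² · 3² · 29²; 63468 = 2² · 3² · 41 · 43
max exponents: 2² · 3² · 29² · 41 · 43 = 53376588

53376588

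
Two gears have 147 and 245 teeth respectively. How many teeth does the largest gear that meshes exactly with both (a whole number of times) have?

49

Euclid: 245 = 1·147 + 98; 147 = 1·98 + 49; 98 = 2·49 + 0. Last nonzero remainder: 49.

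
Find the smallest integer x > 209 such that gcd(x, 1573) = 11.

Multiples of 11 above 209: 11·20, 11·21, … . Need the cofactor coprime to 1573/11 = 143.
Checking s = 20, 21, … the first with gcd(s, 143) = 1 is s = 20, giving 220.

220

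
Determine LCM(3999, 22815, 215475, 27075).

933204340575

3999 = 3 · 31 · 43; 22815 = 3³ · 5 · 13²; 215475 = 3 · 5² · 13² · 17; 27075 = 3 · 5² · 19²
lcm takes max exponent of each prime: 3³ · 5² · 13² · 17 · 19² · 31 · 43 = 933204340575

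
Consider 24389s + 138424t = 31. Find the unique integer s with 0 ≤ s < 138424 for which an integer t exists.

Reduce mod 138424: 24389s ≡ 31 (mod 138424). With g = gcd(24389, 138424) = 1 dividing 31, divide through: 24389s ≡ 31 (mod 138424).
Since gcd(24389, 138424) = 1, s ≡ 31·(24389)⁻¹ ≡ 72467 (mod 138424). Smallest non-negative: 72467.

72467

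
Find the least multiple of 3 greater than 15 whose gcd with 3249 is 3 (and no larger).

Multiples of 3 above 15: 3·6, 3·7, … . Need the cofactor coprime to 3249/3 = 1083.
Checking s = 6, 7, … the first with gcd(s, 1083) = 1 is s = 7, giving 21.

21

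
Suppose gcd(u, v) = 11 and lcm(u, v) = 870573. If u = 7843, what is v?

Using uv = gcd(u,v)·lcm(u,v) = 11·870573 = 9576303, we get v = 9576303/7843 = 1221.

1221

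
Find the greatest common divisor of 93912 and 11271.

39

93912 = 2³ · 3 · 7 · 13 · 43
11271 = 3 · 13 · 17²
Common: 3 · 13 = 39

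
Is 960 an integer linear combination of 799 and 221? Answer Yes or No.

gcd(799, 221): 799 = 3·221 + 136; 221 = 1·136 + 85; 136 = 1·85 + 51; 85 = 1·51 + 34; 51 = 1·34 + 17; 34 = 2·17 + 0 → 17
17 does not divide 960, so a solution does not exist.

No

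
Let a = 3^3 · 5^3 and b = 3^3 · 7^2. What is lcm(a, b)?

max exponent per prime: 3^3 · 5^3 · 7^2 = 165375

165375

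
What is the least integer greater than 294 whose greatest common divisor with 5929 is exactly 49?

343

gcd(x, 5929) = 49 forces 49 | x; write x = 49s. Then gcd(49s, 49·121) = 49·gcd(s, 121), so need gcd(s, 121) = 1.
49s > 294 gives s ≥ 7. The least s ≥ 7 coprime to 121 is 7, so x = 49·7 = 343.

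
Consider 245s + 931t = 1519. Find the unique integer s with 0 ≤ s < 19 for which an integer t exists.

10

Euclid: 931 = 3·245 + 196; 245 = 1·196 + 49; 196 = 4·49 + 0 → gcd = 49; 1519 = 49·31.
Back-substitution yields 245·(4) + 931·(-1) = 49, so one solution is s = 4·31 = 124, t = -1·31 = -31.
Solutions in s differ by 931/49 = 19; the one in [0, 19) is 124 mod 19 = 10.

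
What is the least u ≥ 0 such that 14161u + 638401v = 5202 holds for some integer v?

902

gcd(14161, 638401) = 289 (Euclid: 638401 = 45·14161 + 1156; 14161 = 12·1156 + 289; 1156 = 4·289 + 0), and 289 | 5202.
Extended Euclid: 14161·(541) + 638401·(-12) = 289. Scale by 18: u₀ = 9738.
General solution u = u₀ + 2209t; reducing mod 2209 gives u = 902 (and v = -20).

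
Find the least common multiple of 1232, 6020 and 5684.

1232 = 2⁴ · 7 · 11; 6020 = 2² · 5 · 7 · 43; 5684 = 2² · 7² · 29
lcm takes max exponent of each prime: 2⁴ · 5 · 7² · 11 · 29 · 43 = 53770640

53770640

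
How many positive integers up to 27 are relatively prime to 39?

16

39 = 3·13. Inclusion–exclusion on these primes:
27 − ⌊27/3⌋ − ⌊27/13⌋ + ⌊27/39⌋ = 16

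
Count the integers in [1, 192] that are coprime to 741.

111

741 = 3·13·19. Inclusion–exclusion on these primes:
192 − ⌊192/3⌋ − ⌊192/13⌋ − ⌊192/19⌋ + ⌊192/39⌋ + ⌊192/57⌋ + ⌊192/247⌋ − ⌊192/741⌋ = 111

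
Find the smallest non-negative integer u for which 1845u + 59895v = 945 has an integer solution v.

Reduce mod 59895: 1845u ≡ 945 (mod 59895). With g = gcd(1845, 59895) = 45 dividing 945, divide through: 41u ≡ 21 (mod 1331).
Since gcd(41, 1331) = 1, u ≡ 21·(41)⁻¹ ≡ 455 (mod 1331). Smallest non-negative: 455.

455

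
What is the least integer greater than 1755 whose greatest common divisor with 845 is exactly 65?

1820

Multiples of 65 above 1755: 65·28, 65·29, … . Need the cofactor coprime to 845/65 = 13.
Checking s = 28, 29, … the first with gcd(s, 13) = 1 is s = 28, giving 1820.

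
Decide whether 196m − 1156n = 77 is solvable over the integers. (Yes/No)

By Bézout, 196m − 1156n = 77 has integer solutions iff gcd(196, 1156) | 77.
Euclid: 1156 = 5·196 + 176; 196 = 1·176 + 20; 176 = 8·20 + 16; 20 = 1·16 + 4; 16 = 4·4 + 0. gcd = 4; 77 mod 4 = 1. No.

No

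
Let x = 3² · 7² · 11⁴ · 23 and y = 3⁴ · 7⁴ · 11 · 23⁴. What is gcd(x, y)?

min exponent per shared prime: 3² · 7² · 11 · 23 = 111573

111573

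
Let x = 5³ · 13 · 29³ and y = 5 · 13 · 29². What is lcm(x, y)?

39632125

max exponent per prime: 5³ · 13 · 29³ = 39632125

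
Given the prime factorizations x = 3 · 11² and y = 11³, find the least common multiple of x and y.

max exponent per prime: 3 · 11³ = 3993

3993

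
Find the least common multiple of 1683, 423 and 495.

1683 = 3² · 11 · 17; 423 = 3² · 47; 495 = 3² · 5 · 11
lcm takes max exponent of each prime: 3² · 5 · 11 · 17 · 47 = 395505

395505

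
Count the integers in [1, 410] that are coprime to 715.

715 = 5·11·13. Inclusion–exclusion on these primes:
410 − ⌊410/5⌋ − ⌊410/11⌋ − ⌊410/13⌋ + ⌊410/55⌋ + ⌊410/65⌋ + ⌊410/143⌋ − ⌊410/715⌋ = 275

275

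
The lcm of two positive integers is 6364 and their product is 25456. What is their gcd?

4

From gcd × lcm = ab: gcd = 25456 / 6364 = 4.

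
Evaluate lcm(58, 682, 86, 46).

58 = 2 · 29; 682 = 2 · 11 · 31; 86 = 2 · 43; 46 = 2 · 23
lcm takes max exponent of each prime: 2 · 11 · 23 · 29 · 31 · 43 = 19560442

19560442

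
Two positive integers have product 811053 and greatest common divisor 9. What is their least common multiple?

For any two positive integers, gcd × lcm equals their product. Hence lcm = 811053 / 9 = 90117.

90117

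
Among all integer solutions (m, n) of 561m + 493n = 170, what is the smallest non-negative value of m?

17

Reduce mod 493: 561m ≡ 170 (mod 493). With g = gcd(561, 493) = 17 dividing 170, divide through: 33m ≡ 10 (mod 29).
Since gcd(33, 29) = 1, m ≡ 10·(33)⁻¹ ≡ 17 (mod 29). Smallest non-negative: 17.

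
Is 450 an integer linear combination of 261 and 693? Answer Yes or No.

Yes

gcd(261, 693): 693 = 2·261 + 171; 261 = 1·171 + 90; 171 = 1·90 + 81; 90 = 1·81 + 9; 81 = 9·9 + 0 → 9
9 divides 450, so a solution exists.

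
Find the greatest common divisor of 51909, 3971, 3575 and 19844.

gcd(51909, 3971): 51909 = 13·3971 + 286; 3971 = 13·286 + 253; 286 = 1·253 + 33; 253 = 7·33 + 22; 33 = 1·22 + 11; 22 = 2·11 + 0 → 11
gcd(11, 3575): 3575 = 325·11 + 0 → 11
gcd(11, 19844): 19844 = 1804·11 + 0 → 11

11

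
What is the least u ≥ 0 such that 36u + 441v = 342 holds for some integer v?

Reduce mod 441: 36u ≡ 342 (mod 441). With g = gcd(36, 441) = 9 dividing 342, divide through: 4u ≡ 38 (mod 49).
Since gcd(4, 49) = 1, u ≡ 38·(4)⁻¹ ≡ 34 (mod 49). Smallest non-negative: 34.

34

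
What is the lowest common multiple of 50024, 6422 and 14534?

lcm(50024, 6422) = 50024·6422/gcd = 321254128/338 = 950456
lcm(950456, 14534) = 950456·14534/gcd = 13813927504/338 = 40869608

40869608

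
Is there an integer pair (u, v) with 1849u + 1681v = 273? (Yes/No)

Yes

gcd(1849, 1681): 1849 = 1·1681 + 168; 1681 = 10·168 + 1; 168 = 168·1 + 0 → 1
1 divides 273, so a solution exists.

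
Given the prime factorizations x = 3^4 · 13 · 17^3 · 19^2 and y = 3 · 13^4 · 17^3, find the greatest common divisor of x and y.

min exponent per shared prime: 3 · 13 · 17^3 = 191607

191607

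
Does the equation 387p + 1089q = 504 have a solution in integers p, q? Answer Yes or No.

By Bézout, 387p + 1089q = 504 has integer solutions iff gcd(387, 1089) | 504.
Euclid: 1089 = 2·387 + 315; 387 = 1·315 + 72; 315 = 4·72 + 27; 72 = 2·27 + 18; 27 = 1·18 + 9; 18 = 2·9 + 0. gcd = 9; 504 mod 9 = 0. Yes.

Yes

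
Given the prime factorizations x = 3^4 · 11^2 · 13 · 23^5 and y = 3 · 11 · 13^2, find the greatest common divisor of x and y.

min exponent per shared prime: 3 · 11 · 13 = 429

429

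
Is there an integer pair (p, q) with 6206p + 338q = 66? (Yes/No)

gcd(6206, 338): 6206 = 18·338 + 122; 338 = 2·122 + 94; 122 = 1·94 + 28; 94 = 3·28 + 10; 28 = 2·10 + 8; 10 = 1·8 + 2; 8 = 4·2 + 0 → 2
2 divides 66, so a solution exists.

Yes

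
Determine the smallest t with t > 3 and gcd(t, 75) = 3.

6

Multiples of 3 above 3: 3·2, 3·3, … . Need the cofactor coprime to 75/3 = 25.
Checking s = 2, 3, … the first with gcd(s, 25) = 1 is s = 2, giving 6.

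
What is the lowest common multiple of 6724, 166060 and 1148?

lcm(6724, 166060) = 6724·166060/gcd = 1116587440/4 = 279146860
lcm(279146860, 1148) = 279146860·1148/gcd = 320460595280/164 = 1954028020

1954028020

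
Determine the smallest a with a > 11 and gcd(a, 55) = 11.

55 = 11·5. Any a with gcd(a, 55) = 11 is a multiple of 11, say 11s, with s coprime to 5.
Need s > 11/11, so s ≥ 2. First s ≥ 2 with gcd(s, 5) = 1 is s = 2. Thus a = 11·2 = 22.

22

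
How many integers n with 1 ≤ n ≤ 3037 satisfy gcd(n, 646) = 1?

1355

Prime factors of 646: 2, 17, 19. Count integers ≤ 3037 divisible by none of them.
By inclusion–exclusion: 3037 − ⌊3037/2⌋ − ⌊3037/17⌋ − ⌊3037/19⌋ + ⌊3037/34⌋ + ⌊3037/38⌋ + ⌊3037/323⌋ − ⌊3037/646⌋ = 1355.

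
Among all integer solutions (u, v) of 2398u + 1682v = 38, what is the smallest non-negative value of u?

Euclid: 2398 = 1·1682 + 716; 1682 = 2·716 + 250; 716 = 2·250 + 216; 250 = 1·216 + 34; 216 = 6·34 + 12; 34 = 2·12 + 10; 12 = 1·10 + 2; 10 = 5·2 + 0 → gcd = 2; 38 = 2·19.
Back-substitution yields 2398·(148) + 1682·(-211) = 2, so one solution is u = 148·19 = 2812, v = -211·19 = -4009.
Solutions in u differ by 1682/2 = 841; the one in [0, 841) is 2812 mod 841 = 289.

289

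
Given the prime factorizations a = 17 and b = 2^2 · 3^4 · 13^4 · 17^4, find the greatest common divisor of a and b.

min exponent per shared prime: 17 = 17

17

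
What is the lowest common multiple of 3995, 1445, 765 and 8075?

3995 = 5 · 17 · 47; 1445 = 5 · 17²; 765 = 3² · 5 · 17; 8075 = 5² · 17 · 19
lcm takes max exponent of each prime: 3² · 5² · 17² · 19 · 47 = 58067325

58067325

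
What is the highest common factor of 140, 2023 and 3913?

140 = 2² · 5 · 7; 2023 = 7 · 17²; 3913 = 7 · 13 · 43
gcd takes min exponent of each prime: 7 = 7

7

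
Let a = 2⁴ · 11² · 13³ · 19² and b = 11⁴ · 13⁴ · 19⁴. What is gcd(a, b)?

min exponent per shared prime: 11² · 13³ · 19² = 95967157

95967157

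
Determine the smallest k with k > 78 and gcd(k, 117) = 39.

156

gcd(k, 117) = 39 forces 39 | k; write k = 39s. Then gcd(39s, 39·3) = 39·gcd(s, 3), so need gcd(s, 3) = 1.
39s > 78 gives s ≥ 3. The least s ≥ 3 coprime to 3 is 4, so k = 39·4 = 156.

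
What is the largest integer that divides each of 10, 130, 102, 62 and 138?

2

gcd(10, 130): 130 = 13·10 + 0 → 10
gcd(10, 102): 102 = 10·10 + 2; 10 = 5·2 + 0 → 2
gcd(2, 62): 62 = 31·2 + 0 → 2
gcd(2, 138): 138 = 69·2 + 0 → 2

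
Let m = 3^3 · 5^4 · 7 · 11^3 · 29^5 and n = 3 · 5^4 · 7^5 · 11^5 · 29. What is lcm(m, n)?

max exponent per prime: 3^3 · 5^4 · 7^5 · 11^5 · 29^5 = 936887396991745381875

936887396991745381875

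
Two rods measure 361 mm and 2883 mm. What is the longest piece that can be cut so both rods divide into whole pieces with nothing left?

Euclid: 2883 = 7·361 + 356; 361 = 1·356 + 5; 356 = 71·5 + 1; 5 = 5·1 + 0. Last nonzero remainder: 1.

1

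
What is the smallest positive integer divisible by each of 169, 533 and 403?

214799

lcm(169, 533) = 169·533/gcd = 90077/13 = 6929
lcm(6929, 403) = 6929·403/gcd = 2792387/13 = 214799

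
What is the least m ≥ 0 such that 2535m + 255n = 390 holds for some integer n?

gcd(2535, 255) = 15 (Euclid: 2535 = 9·255 + 240; 255 = 1·240 + 15; 240 = 16·15 + 0), and 15 | 390.
Extended Euclid: 2535·(-1) + 255·(10) = 15. Scale by 26: m₀ = -26.
General solution m = m₀ + 17t; reducing mod 17 gives m = 8 (and n = -78).

8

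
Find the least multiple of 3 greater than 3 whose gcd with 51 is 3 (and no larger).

51 = 3·17. Any m with gcd(m, 51) = 3 is a multiple of 3, say 3s, with s coprime to 17.
Need s > 3/3, so s ≥ 2. First s ≥ 2 with gcd(s, 17) = 1 is s = 2. Thus m = 3·2 = 6.

6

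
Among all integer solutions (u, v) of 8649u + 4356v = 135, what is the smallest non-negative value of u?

Euclid: 8649 = 1·4356 + 4293; 4356 = 1·4293 + 63; 4293 = 68·63 + 9; 63 = 7·9 + 0 → gcd = 9; 135 = 9·15.
Back-substitution yields 8649·(69) + 4356·(-137) = 9, so one solution is u = 69·15 = 1035, v = -137·15 = -2055.
Solutions in u differ by 4356/9 = 484; the one in [0, 484) is 1035 mod 484 = 67.

67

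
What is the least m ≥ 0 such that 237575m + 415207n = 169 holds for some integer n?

24569

Euclid: 415207 = 1·237575 + 177632; 237575 = 1·177632 + 59943; 177632 = 2·59943 + 57746; 59943 = 1·57746 + 2197; 57746 = 26·2197 + 624; 2197 = 3·624 + 325; 624 = 1·325 + 299; 325 = 1·299 + 26; 299 = 11·26 + 13; 26 = 2·13 + 0 → gcd = 13; 169 = 13·13.
Back-substitution yields 237575·(-15308) + 415207·(8759) = 13, so one solution is m = -15308·13 = -199004, n = 8759·13 = 113867.
Solutions in m differ by 415207/13 = 31939; the one in [0, 31939) is -199004 mod 31939 = 24569.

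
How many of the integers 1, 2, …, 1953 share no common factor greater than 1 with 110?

110 = 2·5·11. Inclusion–exclusion on these primes:
1953 − ⌊1953/2⌋ − ⌊1953/5⌋ − ⌊1953/11⌋ + ⌊1953/10⌋ + ⌊1953/22⌋ + ⌊1953/55⌋ − ⌊1953/110⌋ = 711

711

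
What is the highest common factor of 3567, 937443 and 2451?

3

gcd(3567, 937443): 937443 = 262·3567 + 2889; 3567 = 1·2889 + 678; 2889 = 4·678 + 177; 678 = 3·177 + 147; 177 = 1·147 + 30; 147 = 4·30 + 27; 30 = 1·27 + 3; 27 = 9·3 + 0 → 3
gcd(3, 2451): 2451 = 817·3 + 0 → 3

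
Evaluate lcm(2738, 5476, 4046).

11077948

2738 = 2 · 37²; 5476 = 2² · 37²; 4046 = 2 · 7 · 17²
lcm takes max exponent of each prime: 2² · 7 · 17² · 37² = 11077948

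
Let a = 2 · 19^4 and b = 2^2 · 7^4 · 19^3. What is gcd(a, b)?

min exponent per shared prime: 2 · 19^3 = 13718

13718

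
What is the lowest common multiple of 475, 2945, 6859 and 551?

lcm(475, 2945) = 475·2945/gcd = 1398875/95 = 14725
lcm(14725, 6859) = 14725·6859/gcd = 100998775/19 = 5315725
lcm(5315725, 551) = 5315725·551/gcd = 2928964475/19 = 154156025

154156025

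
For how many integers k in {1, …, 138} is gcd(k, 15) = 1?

74

Prime factors of 15: 3, 5. Count integers ≤ 138 divisible by none of them.
By inclusion–exclusion: 138 − ⌊138/3⌋ − ⌊138/5⌋ + ⌊138/15⌋ = 74.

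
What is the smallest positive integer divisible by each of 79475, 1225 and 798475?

lcm(79475, 1225) = 79475·1225/gcd = 97356875/25 = 3894275
lcm(3894275, 798475) = 3894275·798475/gcd = 3109481230625/25 = 124379249225

124379249225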